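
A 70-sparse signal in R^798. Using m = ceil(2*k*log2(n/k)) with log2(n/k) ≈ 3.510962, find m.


log2(n/k) = log2(798/70) ≈ 3.510962.
2*k*log2(n/k) ≈ 2*70*3.510962 = 491.53468.
m = ceil(491.53468) = 492.

492


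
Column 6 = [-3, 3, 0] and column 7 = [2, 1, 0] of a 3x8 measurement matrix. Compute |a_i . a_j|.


Inner product: -3*2 + 3*1 + 0*0
Products: [-6, 3, 0]
Sum = -3.
|dot| = 3.

3


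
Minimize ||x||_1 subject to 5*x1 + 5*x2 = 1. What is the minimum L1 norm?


Axis intercepts:
  x1 = 1/5, x2 = 0: L1 = 1/5
  x1 = 0, x2 = 1/5: L1 = 1/5
x* = (1/5, 0)
||x*||_1 = 1/5.

1/5


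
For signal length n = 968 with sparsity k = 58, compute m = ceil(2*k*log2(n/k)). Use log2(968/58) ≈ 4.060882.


log2(n/k) = log2(968/58) ≈ 4.060882.
2*k*log2(n/k) ≈ 2*58*4.060882 = 471.062312.
m = ceil(471.062312) = 472.

472


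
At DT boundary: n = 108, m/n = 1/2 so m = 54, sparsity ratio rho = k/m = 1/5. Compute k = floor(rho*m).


m = 1/2*108 = 54.
rho = 1/5.
rho*m = 1/5*54 = 10.8.
k = floor(10.8) = 10.

10


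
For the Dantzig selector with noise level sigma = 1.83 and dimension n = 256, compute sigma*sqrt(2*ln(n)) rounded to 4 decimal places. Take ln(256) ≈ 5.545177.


ln(256) ≈ 5.545177.
2*ln(n) ≈ 11.090354.
sqrt(2*ln(n)) ≈ sqrt(11.090354) ≈ 3.330218.
threshold ≈ 1.83*3.330218 = 6.09429894 ≈ 6.0943.

6.0943


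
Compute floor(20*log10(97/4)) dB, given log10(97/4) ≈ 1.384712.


||x||/||e|| = 97/4.
log10(97/4) ≈ 1.384712.
20*log10(||x||/||e||) ≈ 20*1.384712 = 27.69424.
floor(27.69424) = 27.

27


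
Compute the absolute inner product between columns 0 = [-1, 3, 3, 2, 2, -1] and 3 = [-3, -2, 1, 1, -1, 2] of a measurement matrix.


Inner product: -1*-3 + 3*-2 + 3*1 + 2*1 + 2*-1 + -1*2
Products: [3, -6, 3, 2, -2, -2]
Sum = -2.
|dot| = 2.

2


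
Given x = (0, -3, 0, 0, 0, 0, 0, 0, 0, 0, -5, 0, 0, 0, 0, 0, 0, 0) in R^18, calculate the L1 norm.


Non-zero entries: [(1, -3), (10, -5)]
Absolute values: [3, 5]
||x||_1 = sum = 8.

8


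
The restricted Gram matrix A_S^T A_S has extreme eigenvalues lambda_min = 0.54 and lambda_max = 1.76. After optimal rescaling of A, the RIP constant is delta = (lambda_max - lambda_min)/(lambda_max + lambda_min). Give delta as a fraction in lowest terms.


lambda_max - lambda_min = 1.76 - 0.54 = 1.22.
lambda_max + lambda_min = 1.76 + 0.54 = 2.30.
delta = 1.22/2.30 = 122/230 = 61/115.

61/115


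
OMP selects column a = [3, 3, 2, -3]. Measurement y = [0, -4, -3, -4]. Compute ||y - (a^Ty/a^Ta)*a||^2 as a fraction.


a^T a = 31.
a^T y = -6.
coeff = -6/31 = -6/31.
||r||^2 = 1235/31.

1235/31


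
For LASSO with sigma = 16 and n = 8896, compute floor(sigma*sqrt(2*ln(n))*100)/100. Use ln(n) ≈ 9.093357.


ln(8896) ≈ 9.093357.
2*ln(n) ≈ 18.186714.
sqrt(2*ln(n)) ≈ sqrt(18.186714) ≈ 4.264588.
lambda ≈ 16*4.264588 = 68.233408.
floor(lambda*100)/100 = 68.23.

68.23


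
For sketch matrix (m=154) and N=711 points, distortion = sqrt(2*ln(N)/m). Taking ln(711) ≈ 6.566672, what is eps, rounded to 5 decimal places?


ln(711) ≈ 6.566672.
2*ln(N)/m ≈ 2*6.566672/154 ≈ 0.08528145.
eps = sqrt(0.08528145) ≈ 0.2920299 ≈ 0.29203.

0.29203


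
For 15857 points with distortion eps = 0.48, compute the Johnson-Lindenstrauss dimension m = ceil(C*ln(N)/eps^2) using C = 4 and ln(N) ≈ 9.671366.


ln(15857) ≈ 9.671366.
eps^2 = 0.48^2 = 0.2304.
C*ln(N)/eps^2 ≈ 4*9.671366/0.2304 ≈ 167.9057.
m = ceil(167.9057) = 168.

168


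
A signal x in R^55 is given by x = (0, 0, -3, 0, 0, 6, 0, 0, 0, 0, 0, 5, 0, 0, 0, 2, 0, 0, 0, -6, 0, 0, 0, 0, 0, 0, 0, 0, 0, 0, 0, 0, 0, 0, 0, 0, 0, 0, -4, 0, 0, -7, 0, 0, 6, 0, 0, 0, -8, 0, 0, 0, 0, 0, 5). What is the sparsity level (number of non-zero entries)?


Non-zero positions: [2, 5, 11, 15, 19, 38, 41, 44, 48, 54].
Sparsity = 10.

10


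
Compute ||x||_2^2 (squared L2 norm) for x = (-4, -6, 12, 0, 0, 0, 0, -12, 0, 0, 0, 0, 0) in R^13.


Non-zero entries: [(0, -4), (1, -6), (2, 12), (7, -12)]
Squares: [16, 36, 144, 144]
||x||_2^2 = sum = 340.

340


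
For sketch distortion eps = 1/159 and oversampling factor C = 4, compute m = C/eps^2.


1/eps = 159.
(1/eps)^2 = 25281.
m = 4*25281 = 101124.

101124


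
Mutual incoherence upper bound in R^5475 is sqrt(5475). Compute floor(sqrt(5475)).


73^2 = 5329 <= 5475 < 5476 = 74^2, so 73 <= sqrt(5475) < 74.
floor(sqrt(5475)) = 73.

73


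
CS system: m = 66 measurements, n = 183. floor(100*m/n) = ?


100*m/n = 100*66/183 ≈ 36.0656.
floor = 36.

36


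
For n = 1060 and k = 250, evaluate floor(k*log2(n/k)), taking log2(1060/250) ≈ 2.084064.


log2(n/k) = log2(1060/250) ≈ 2.084064.
k*log2(n/k) ≈ 250*2.084064 = 521.016.
floor(521.016) = 521.

521


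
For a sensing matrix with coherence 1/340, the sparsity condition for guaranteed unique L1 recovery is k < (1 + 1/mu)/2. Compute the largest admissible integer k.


1/mu = 340.
1 + 1/mu = 341.
(1 + 1/mu)/2 = 170.5 is not an integer, so k_max = floor(170.5) = 170.

170


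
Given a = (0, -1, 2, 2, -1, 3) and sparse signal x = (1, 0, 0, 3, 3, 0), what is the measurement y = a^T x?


Non-zero terms: ['0*1', '2*3', '-1*3']
Products: [0, 6, -3]
y = sum = 3.

3


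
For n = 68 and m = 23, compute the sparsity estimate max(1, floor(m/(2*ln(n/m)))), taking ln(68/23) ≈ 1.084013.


n/m = 68/23.
ln(n/m) ≈ 1.084013.
2*ln(n/m) ≈ 2.168026.
m/(2*ln(n/m)) ≈ 23/2.168026 ≈ 10.6087.
floor = 10.
k_max = max(1, 10) = 10.

10


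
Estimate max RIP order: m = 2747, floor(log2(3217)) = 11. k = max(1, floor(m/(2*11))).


floor(log2(3217)) = 11.
2*11 = 22.
m/(2*floor(log2(n))) = 2747/22 ≈ 124.8636.
floor = 124.
k = max(1, 124) = 124.

124


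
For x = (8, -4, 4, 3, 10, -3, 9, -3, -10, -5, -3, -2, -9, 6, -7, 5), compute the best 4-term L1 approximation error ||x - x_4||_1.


Sorted |x_i| descending: [10, 10, 9, 9, 8, 7, 6, 5, 5, 4, 4, 3, 3, 3, 3, 2]
Keep top 4: [10, 10, 9, 9]
Tail entries: [8, 7, 6, 5, 5, 4, 4, 3, 3, 3, 3, 2]
L1 error = sum of tail = 53.

53


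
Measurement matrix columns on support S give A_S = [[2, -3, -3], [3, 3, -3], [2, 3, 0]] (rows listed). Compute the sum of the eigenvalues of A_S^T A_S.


Sum of eigenvalues of A_S^T A_S = trace(A_S^T A_S) = sum of squared column norms of A_S.
A_S^T A_S diagonal: [17, 27, 18].
trace = 17 + 27 + 18 = 62.

62


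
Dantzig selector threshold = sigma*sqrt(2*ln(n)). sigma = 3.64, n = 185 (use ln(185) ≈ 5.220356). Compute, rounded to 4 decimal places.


ln(185) ≈ 5.220356.
2*ln(n) ≈ 10.440712.
sqrt(2*ln(n)) ≈ sqrt(10.440712) ≈ 3.231209.
threshold ≈ 3.64*3.231209 = 11.76160076 ≈ 11.7616.

11.7616


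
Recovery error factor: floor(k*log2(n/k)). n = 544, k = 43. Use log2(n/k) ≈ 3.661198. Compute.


log2(n/k) = log2(544/43) ≈ 3.661198.
k*log2(n/k) ≈ 43*3.661198 = 157.431514.
floor(157.431514) = 157.

157


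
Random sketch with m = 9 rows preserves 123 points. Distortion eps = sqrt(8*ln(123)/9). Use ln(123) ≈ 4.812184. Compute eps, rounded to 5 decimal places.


ln(123) ≈ 4.812184.
8*ln(N)/m ≈ 8*4.812184/9 ≈ 4.27749689.
eps = sqrt(4.27749689) ≈ 2.068211 ≈ 2.06821.

2.06821


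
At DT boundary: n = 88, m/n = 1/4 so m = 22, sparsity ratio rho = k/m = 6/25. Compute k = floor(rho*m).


m = 1/4*88 = 22.
rho = 6/25.
rho*m = 6/25*22 = 5.28.
k = floor(5.28) = 5.

5


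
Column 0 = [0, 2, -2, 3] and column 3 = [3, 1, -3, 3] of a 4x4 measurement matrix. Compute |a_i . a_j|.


Inner product: 0*3 + 2*1 + -2*-3 + 3*3
Products: [0, 2, 6, 9]
Sum = 17.
|dot| = 17.

17


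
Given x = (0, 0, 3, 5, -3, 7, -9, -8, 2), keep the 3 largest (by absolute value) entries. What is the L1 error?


Sorted |x_i| descending: [9, 8, 7, 5, 3, 3, 2, 0, 0]
Keep top 3: [9, 8, 7]
Tail entries: [5, 3, 3, 2, 0, 0]
L1 error = sum of tail = 13.

13


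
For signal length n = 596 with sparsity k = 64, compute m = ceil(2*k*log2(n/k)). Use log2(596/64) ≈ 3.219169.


log2(n/k) = log2(596/64) ≈ 3.219169.
2*k*log2(n/k) ≈ 2*64*3.219169 = 412.053632.
m = ceil(412.053632) = 413.

413


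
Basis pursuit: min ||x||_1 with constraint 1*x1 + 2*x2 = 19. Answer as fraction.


Axis intercepts:
  x1 = 19, x2 = 0: L1 = 19
  x1 = 0, x2 = 19/2: L1 = 19/2
x* = (0, 19/2)
||x*||_1 = 19/2.

19/2


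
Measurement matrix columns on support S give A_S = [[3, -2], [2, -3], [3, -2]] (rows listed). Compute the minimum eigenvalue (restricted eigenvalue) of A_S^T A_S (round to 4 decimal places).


A_S^T A_S = [[22, -18], [-18, 17]].
trace = 39.
det = 50.
disc = trace^2 - 4*det = 1521 - 4*50 = 1321.
sqrt(1321) ≈ 36.345564.
lam_min = (39 - sqrt(1321))/2 ≈ (39 - 36.345564)/2 = 1.327218 ≈ 1.3272.

1.3272


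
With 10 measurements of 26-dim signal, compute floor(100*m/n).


100*m/n = 100*10/26 ≈ 38.4615.
floor = 38.

38


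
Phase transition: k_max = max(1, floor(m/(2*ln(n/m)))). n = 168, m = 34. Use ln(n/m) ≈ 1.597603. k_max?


n/m = 168/34 = 84/17.
ln(n/m) ≈ 1.597603.
2*ln(n/m) ≈ 3.195206.
m/(2*ln(n/m)) ≈ 34/3.195206 ≈ 10.6409.
floor = 10.
k_max = max(1, 10) = 10.

10


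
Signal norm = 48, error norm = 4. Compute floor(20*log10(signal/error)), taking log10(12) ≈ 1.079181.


||x||/||e|| = 48/4 = 12.
log10(12) ≈ 1.079181.
20*log10(||x||/||e||) ≈ 20*1.079181 = 21.58362.
floor(21.58362) = 21.

21


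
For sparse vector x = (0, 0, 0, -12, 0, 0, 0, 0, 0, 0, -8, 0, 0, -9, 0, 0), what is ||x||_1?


Non-zero entries: [(3, -12), (10, -8), (13, -9)]
Absolute values: [12, 8, 9]
||x||_1 = sum = 29.

29


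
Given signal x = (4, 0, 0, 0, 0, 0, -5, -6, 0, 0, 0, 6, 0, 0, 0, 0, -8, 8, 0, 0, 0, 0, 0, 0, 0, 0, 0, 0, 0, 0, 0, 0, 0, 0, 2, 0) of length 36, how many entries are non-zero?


Non-zero positions: [0, 6, 7, 11, 16, 17, 34].
Sparsity = 7.

7


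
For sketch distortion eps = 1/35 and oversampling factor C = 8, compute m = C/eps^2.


1/eps = 35.
(1/eps)^2 = 1225.
m = 8*1225 = 9800.

9800


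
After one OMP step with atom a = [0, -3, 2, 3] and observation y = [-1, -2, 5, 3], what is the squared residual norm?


a^T a = 22.
a^T y = 25.
coeff = 25/22 = 25/22.
||r||^2 = 233/22.

233/22


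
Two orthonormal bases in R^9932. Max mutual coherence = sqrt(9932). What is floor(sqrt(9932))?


99^2 = 9801 <= 9932 < 10000 = 100^2, so 99 <= sqrt(9932) < 100.
floor(sqrt(9932)) = 99.

99


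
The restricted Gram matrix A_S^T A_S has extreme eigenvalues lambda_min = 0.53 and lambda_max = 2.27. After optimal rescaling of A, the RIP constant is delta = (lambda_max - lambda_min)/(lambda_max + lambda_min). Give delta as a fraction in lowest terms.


lambda_max - lambda_min = 2.27 - 0.53 = 1.74.
lambda_max + lambda_min = 2.27 + 0.53 = 2.80.
delta = 1.74/2.80 = 174/280 = 87/140.

87/140


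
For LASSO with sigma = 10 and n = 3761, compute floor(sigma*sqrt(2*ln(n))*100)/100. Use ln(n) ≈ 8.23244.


ln(3761) ≈ 8.23244.
2*ln(n) ≈ 16.46488.
sqrt(2*ln(n)) ≈ sqrt(16.46488) ≈ 4.057694.
lambda ≈ 10*4.057694 = 40.57694.
floor(lambda*100)/100 = 40.57.

40.57


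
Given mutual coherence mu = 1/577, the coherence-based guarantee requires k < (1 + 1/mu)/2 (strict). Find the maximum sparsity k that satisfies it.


1/mu = 577.
1 + 1/mu = 578.
(1 + 1/mu)/2 = 289 is an integer and the inequality is strict, so k_max = 289 - 1 = 288.

288


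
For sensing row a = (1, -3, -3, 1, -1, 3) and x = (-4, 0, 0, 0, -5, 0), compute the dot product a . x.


Non-zero terms: ['1*-4', '-1*-5']
Products: [-4, 5]
y = sum = 1.

1


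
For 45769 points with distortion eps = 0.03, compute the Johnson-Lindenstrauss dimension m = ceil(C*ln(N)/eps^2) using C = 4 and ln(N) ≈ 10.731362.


ln(45769) ≈ 10.731362.
eps^2 = 0.03^2 = 0.0009.
C*ln(N)/eps^2 ≈ 4*10.731362/0.0009 ≈ 47694.9422.
m = ceil(47694.9422) = 47695.

47695


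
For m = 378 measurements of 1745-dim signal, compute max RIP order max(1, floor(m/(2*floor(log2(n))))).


floor(log2(1745)) = 10.
2*10 = 20.
m/(2*floor(log2(n))) = 378/20 ≈ 18.9.
floor = 18.
k = max(1, 18) = 18.

18


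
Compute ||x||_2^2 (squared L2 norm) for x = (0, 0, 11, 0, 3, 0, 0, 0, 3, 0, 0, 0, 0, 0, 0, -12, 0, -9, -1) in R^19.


Non-zero entries: [(2, 11), (4, 3), (8, 3), (15, -12), (17, -9), (18, -1)]
Squares: [121, 9, 9, 144, 81, 1]
||x||_2^2 = sum = 365.

365


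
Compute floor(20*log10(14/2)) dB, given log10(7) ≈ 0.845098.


||x||/||e|| = 14/2 = 7.
log10(7) ≈ 0.845098.
20*log10(||x||/||e||) ≈ 20*0.845098 = 16.90196.
floor(16.90196) = 16.

16


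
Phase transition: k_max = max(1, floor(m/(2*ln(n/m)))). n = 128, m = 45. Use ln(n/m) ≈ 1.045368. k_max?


n/m = 128/45.
ln(n/m) ≈ 1.045368.
2*ln(n/m) ≈ 2.090736.
m/(2*ln(n/m)) ≈ 45/2.090736 ≈ 21.5235.
floor = 21.
k_max = max(1, 21) = 21.

21


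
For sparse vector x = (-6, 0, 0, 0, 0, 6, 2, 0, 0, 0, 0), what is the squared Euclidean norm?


Non-zero entries: [(0, -6), (5, 6), (6, 2)]
Squares: [36, 36, 4]
||x||_2^2 = sum = 76.

76


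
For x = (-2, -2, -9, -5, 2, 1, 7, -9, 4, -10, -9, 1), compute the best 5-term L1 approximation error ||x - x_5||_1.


Sorted |x_i| descending: [10, 9, 9, 9, 7, 5, 4, 2, 2, 2, 1, 1]
Keep top 5: [10, 9, 9, 9, 7]
Tail entries: [5, 4, 2, 2, 2, 1, 1]
L1 error = sum of tail = 17.

17


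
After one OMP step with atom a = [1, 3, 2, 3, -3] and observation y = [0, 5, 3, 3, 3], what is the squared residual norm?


a^T a = 32.
a^T y = 21.
coeff = 21/32 = 21/32.
||r||^2 = 1223/32.

1223/32


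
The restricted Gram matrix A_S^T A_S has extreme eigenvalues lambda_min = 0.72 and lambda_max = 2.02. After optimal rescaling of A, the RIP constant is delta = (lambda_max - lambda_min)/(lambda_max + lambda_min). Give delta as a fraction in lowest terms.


lambda_max - lambda_min = 2.02 - 0.72 = 1.30.
lambda_max + lambda_min = 2.02 + 0.72 = 2.74.
delta = 1.30/2.74 = 130/274 = 65/137.

65/137


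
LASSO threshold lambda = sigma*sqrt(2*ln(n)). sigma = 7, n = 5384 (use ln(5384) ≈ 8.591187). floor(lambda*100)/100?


ln(5384) ≈ 8.591187.
2*ln(n) ≈ 17.182374.
sqrt(2*ln(n)) ≈ sqrt(17.182374) ≈ 4.145163.
lambda ≈ 7*4.145163 = 29.016141.
floor(lambda*100)/100 = 29.01.

29.01


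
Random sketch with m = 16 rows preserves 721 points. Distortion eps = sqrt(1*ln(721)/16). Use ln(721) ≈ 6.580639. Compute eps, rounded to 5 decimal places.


ln(721) ≈ 6.580639.
1*ln(N)/m ≈ 1*6.580639/16 ≈ 0.41128994.
eps = sqrt(0.41128994) ≈ 0.6413189 ≈ 0.64132.

0.64132


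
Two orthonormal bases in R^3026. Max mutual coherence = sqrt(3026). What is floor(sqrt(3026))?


55^2 = 3025 <= 3026 < 3136 = 56^2, so 55 <= sqrt(3026) < 56.
floor(sqrt(3026)) = 55.

55


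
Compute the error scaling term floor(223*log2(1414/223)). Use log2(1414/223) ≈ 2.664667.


log2(n/k) = log2(1414/223) ≈ 2.664667.
k*log2(n/k) ≈ 223*2.664667 = 594.220741.
floor(594.220741) = 594.

594


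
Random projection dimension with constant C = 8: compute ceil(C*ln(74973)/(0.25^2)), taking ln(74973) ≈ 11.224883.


ln(74973) ≈ 11.224883.
eps^2 = 0.25^2 = 0.0625.
C*ln(N)/eps^2 ≈ 8*11.224883/0.0625 ≈ 1436.785.
m = ceil(1436.785) = 1437.

1437


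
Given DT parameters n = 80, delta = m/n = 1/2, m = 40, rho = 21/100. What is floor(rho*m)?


m = 1/2*80 = 40.
rho = 21/100.
rho*m = 21/100*40 = 8.4.
k = floor(8.4) = 8.

8


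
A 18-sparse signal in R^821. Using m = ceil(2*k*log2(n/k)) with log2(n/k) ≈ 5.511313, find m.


log2(n/k) = log2(821/18) ≈ 5.511313.
2*k*log2(n/k) ≈ 2*18*5.511313 = 198.407268.
m = ceil(198.407268) = 199.

199


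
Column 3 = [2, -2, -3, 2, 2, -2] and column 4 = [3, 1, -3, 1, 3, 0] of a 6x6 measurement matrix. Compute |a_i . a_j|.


Inner product: 2*3 + -2*1 + -3*-3 + 2*1 + 2*3 + -2*0
Products: [6, -2, 9, 2, 6, 0]
Sum = 21.
|dot| = 21.

21


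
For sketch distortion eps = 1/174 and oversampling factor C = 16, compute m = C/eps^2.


1/eps = 174.
(1/eps)^2 = 30276.
m = 16*30276 = 484416.

484416


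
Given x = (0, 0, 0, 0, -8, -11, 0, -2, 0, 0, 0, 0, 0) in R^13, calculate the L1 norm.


Non-zero entries: [(4, -8), (5, -11), (7, -2)]
Absolute values: [8, 11, 2]
||x||_1 = sum = 21.

21


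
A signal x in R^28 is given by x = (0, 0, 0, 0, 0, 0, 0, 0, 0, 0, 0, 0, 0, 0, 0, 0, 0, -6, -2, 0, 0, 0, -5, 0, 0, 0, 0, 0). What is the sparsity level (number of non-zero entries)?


Non-zero positions: [17, 18, 22].
Sparsity = 3.

3


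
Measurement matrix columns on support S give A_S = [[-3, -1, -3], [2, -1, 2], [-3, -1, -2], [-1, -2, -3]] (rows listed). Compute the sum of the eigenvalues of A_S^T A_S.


Sum of eigenvalues of A_S^T A_S = trace(A_S^T A_S) = sum of squared column norms of A_S.
A_S^T A_S diagonal: [23, 7, 26].
trace = 23 + 7 + 26 = 56.

56


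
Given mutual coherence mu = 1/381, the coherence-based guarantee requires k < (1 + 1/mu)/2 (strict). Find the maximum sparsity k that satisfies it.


1/mu = 381.
1 + 1/mu = 382.
(1 + 1/mu)/2 = 191 is an integer and the inequality is strict, so k_max = 191 - 1 = 190.

190


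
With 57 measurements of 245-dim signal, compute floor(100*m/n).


100*m/n = 100*57/245 ≈ 23.2653.
floor = 23.

23


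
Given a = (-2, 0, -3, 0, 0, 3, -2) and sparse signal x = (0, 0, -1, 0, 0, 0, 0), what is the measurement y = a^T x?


Non-zero terms: ['-3*-1']
Products: [3]
y = sum = 3.

3


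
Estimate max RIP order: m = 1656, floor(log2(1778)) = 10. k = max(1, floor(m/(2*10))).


floor(log2(1778)) = 10.
2*10 = 20.
m/(2*floor(log2(n))) = 1656/20 ≈ 82.8.
floor = 82.
k = max(1, 82) = 82.

82


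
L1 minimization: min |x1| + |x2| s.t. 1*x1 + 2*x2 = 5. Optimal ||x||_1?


Axis intercepts:
  x1 = 5, x2 = 0: L1 = 5
  x1 = 0, x2 = 5/2: L1 = 5/2
x* = (0, 5/2)
||x*||_1 = 5/2.

5/2


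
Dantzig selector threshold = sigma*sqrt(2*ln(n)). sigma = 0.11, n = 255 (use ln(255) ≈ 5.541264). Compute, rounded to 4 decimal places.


ln(255) ≈ 5.541264.
2*ln(n) ≈ 11.082528.
sqrt(2*ln(n)) ≈ sqrt(11.082528) ≈ 3.329043.
threshold ≈ 0.11*3.329043 = 0.36619473 ≈ 0.3662.

0.3662


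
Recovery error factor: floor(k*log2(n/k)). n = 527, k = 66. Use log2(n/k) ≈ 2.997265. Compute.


log2(n/k) = log2(527/66) ≈ 2.997265.
k*log2(n/k) ≈ 66*2.997265 = 197.81949.
floor(197.81949) = 197.

197


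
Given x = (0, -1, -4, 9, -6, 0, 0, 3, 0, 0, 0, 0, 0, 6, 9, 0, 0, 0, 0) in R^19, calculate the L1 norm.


Non-zero entries: [(1, -1), (2, -4), (3, 9), (4, -6), (7, 3), (13, 6), (14, 9)]
Absolute values: [1, 4, 9, 6, 3, 6, 9]
||x||_1 = sum = 38.

38


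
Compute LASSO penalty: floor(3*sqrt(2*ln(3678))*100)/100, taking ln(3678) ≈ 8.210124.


ln(3678) ≈ 8.210124.
2*ln(n) ≈ 16.420248.
sqrt(2*ln(n)) ≈ sqrt(16.420248) ≈ 4.052191.
lambda ≈ 3*4.052191 = 12.156573.
floor(lambda*100)/100 = 12.15.

12.15


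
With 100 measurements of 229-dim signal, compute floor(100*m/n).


100*m/n = 100*100/229 ≈ 43.6681.
floor = 43.

43


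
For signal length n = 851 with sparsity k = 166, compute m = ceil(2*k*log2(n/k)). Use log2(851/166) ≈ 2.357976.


log2(n/k) = log2(851/166) ≈ 2.357976.
2*k*log2(n/k) ≈ 2*166*2.357976 = 782.848032.
m = ceil(782.848032) = 783.

783


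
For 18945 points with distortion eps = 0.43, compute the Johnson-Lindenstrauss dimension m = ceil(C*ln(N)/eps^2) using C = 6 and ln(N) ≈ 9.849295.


ln(18945) ≈ 9.849295.
eps^2 = 0.43^2 = 0.1849.
C*ln(N)/eps^2 ≈ 6*9.849295/0.1849 ≈ 319.6094.
m = ceil(319.6094) = 320.

320


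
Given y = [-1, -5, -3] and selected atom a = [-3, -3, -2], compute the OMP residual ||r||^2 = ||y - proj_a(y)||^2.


a^T a = 22.
a^T y = 24.
coeff = 24/22 = 12/11.
||r||^2 = 97/11.

97/11


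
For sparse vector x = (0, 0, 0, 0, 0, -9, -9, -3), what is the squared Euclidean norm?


Non-zero entries: [(5, -9), (6, -9), (7, -3)]
Squares: [81, 81, 9]
||x||_2^2 = sum = 171.

171


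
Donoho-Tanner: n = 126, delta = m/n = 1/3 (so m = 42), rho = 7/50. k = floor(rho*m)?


m = 1/3*126 = 42.
rho = 7/50.
rho*m = 7/50*42 = 5.88.
k = floor(5.88) = 5.

5


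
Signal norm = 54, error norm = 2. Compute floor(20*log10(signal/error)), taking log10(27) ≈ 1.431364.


||x||/||e|| = 54/2 = 27.
log10(27) ≈ 1.431364.
20*log10(||x||/||e||) ≈ 20*1.431364 = 28.62728.
floor(28.62728) = 28.

28


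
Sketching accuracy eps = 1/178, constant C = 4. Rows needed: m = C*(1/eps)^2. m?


1/eps = 178.
(1/eps)^2 = 31684.
m = 4*31684 = 126736.

126736


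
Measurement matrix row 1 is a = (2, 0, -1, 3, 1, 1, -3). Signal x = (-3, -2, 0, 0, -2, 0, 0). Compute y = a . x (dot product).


Non-zero terms: ['2*-3', '0*-2', '1*-2']
Products: [-6, 0, -2]
y = sum = -8.

-8


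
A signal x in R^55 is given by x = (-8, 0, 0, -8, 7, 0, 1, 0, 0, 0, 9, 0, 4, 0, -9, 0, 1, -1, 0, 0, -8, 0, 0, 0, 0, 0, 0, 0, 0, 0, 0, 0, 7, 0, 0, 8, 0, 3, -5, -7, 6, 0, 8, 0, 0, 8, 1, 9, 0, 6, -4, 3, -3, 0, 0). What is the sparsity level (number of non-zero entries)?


Non-zero positions: [0, 3, 4, 6, 10, 12, 14, 16, 17, 20, 32, 35, 37, 38, 39, 40, 42, 45, 46, 47, 49, 50, 51, 52].
Sparsity = 24.

24


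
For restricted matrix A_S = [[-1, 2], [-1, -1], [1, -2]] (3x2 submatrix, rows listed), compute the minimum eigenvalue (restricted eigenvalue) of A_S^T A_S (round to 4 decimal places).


A_S^T A_S = [[3, -3], [-3, 9]].
trace = 12.
det = 18.
disc = trace^2 - 4*det = 144 - 4*18 = 72.
sqrt(72) ≈ 8.485281.
lam_min = (12 - sqrt(72))/2 ≈ (12 - 8.485281)/2 = 1.7573595 ≈ 1.7574.

1.7574


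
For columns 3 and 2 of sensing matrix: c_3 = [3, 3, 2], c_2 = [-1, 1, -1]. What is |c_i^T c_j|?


Inner product: 3*-1 + 3*1 + 2*-1
Products: [-3, 3, -2]
Sum = -2.
|dot| = 2.

2


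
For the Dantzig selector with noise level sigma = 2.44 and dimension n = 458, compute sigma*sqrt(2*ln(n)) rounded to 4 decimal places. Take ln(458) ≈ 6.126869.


ln(458) ≈ 6.126869.
2*ln(n) ≈ 12.253738.
sqrt(2*ln(n)) ≈ sqrt(12.253738) ≈ 3.500534.
threshold ≈ 2.44*3.500534 = 8.54130296 ≈ 8.5413.

8.5413


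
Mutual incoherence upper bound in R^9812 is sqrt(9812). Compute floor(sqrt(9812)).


99^2 = 9801 <= 9812 < 10000 = 100^2, so 99 <= sqrt(9812) < 100.
floor(sqrt(9812)) = 99.

99


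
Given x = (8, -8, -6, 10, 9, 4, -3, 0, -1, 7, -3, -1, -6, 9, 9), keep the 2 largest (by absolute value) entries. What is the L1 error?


Sorted |x_i| descending: [10, 9, 9, 9, 8, 8, 7, 6, 6, 4, 3, 3, 1, 1, 0]
Keep top 2: [10, 9]
Tail entries: [9, 9, 8, 8, 7, 6, 6, 4, 3, 3, 1, 1, 0]
L1 error = sum of tail = 65.

65


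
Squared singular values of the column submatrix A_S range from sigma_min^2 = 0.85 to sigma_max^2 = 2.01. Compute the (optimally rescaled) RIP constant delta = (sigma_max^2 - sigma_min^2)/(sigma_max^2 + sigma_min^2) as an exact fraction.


lambda_max - lambda_min = 2.01 - 0.85 = 1.16.
lambda_max + lambda_min = 2.01 + 0.85 = 2.86.
delta = 1.16/2.86 = 116/286 = 58/143.

58/143


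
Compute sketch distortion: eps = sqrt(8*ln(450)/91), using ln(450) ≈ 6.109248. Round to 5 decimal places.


ln(450) ≈ 6.109248.
8*ln(N)/m ≈ 8*6.109248/91 ≈ 0.53707675.
eps = sqrt(0.53707675) ≈ 0.7328552 ≈ 0.73286.

0.73286


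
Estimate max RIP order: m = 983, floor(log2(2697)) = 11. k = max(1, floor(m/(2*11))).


floor(log2(2697)) = 11.
2*11 = 22.
m/(2*floor(log2(n))) = 983/22 ≈ 44.6818.
floor = 44.
k = max(1, 44) = 44.

44


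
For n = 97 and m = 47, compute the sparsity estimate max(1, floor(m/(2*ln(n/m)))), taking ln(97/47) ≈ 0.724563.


n/m = 97/47.
ln(n/m) ≈ 0.724563.
2*ln(n/m) ≈ 1.449126.
m/(2*ln(n/m)) ≈ 47/1.449126 ≈ 32.4333.
floor = 32.
k_max = max(1, 32) = 32.

32


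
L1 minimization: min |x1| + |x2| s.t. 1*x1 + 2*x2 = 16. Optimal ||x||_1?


Axis intercepts:
  x1 = 16, x2 = 0: L1 = 16
  x1 = 0, x2 = 8: L1 = 8
x* = (0, 8)
||x*||_1 = 8.

8


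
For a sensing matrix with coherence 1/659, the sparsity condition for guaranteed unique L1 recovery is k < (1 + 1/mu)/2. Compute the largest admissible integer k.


1/mu = 659.
1 + 1/mu = 660.
(1 + 1/mu)/2 = 330 is an integer and the inequality is strict, so k_max = 330 - 1 = 329.

329


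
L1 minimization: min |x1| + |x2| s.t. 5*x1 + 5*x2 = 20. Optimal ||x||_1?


Axis intercepts:
  x1 = 4, x2 = 0: L1 = 4
  x1 = 0, x2 = 4: L1 = 4
x* = (4, 0)
||x*||_1 = 4.

4


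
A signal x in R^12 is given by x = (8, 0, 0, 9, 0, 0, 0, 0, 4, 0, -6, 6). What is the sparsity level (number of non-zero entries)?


Non-zero positions: [0, 3, 8, 10, 11].
Sparsity = 5.

5


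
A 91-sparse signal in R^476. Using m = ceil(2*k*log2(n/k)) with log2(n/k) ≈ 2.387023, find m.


log2(n/k) = log2(476/91) ≈ 2.387023.
2*k*log2(n/k) ≈ 2*91*2.387023 = 434.438186.
m = ceil(434.438186) = 435.

435


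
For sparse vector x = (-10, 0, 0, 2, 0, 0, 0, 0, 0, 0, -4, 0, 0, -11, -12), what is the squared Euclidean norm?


Non-zero entries: [(0, -10), (3, 2), (10, -4), (13, -11), (14, -12)]
Squares: [100, 4, 16, 121, 144]
||x||_2^2 = sum = 385.

385


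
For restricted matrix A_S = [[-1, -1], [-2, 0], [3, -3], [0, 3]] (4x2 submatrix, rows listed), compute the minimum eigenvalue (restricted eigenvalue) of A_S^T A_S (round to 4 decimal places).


A_S^T A_S = [[14, -8], [-8, 19]].
trace = 33.
det = 202.
disc = trace^2 - 4*det = 1089 - 4*202 = 281.
sqrt(281) ≈ 16.763055.
lam_min = (33 - sqrt(281))/2 ≈ (33 - 16.763055)/2 = 8.1184725 ≈ 8.1185.

8.1185


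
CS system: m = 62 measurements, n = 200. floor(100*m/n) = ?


100*m/n = 100*62/200 ≈ 31.0.
floor = 31.

31


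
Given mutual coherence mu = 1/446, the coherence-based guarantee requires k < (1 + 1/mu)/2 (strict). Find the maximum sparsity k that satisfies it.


1/mu = 446.
1 + 1/mu = 447.
(1 + 1/mu)/2 = 223.5 is not an integer, so k_max = floor(223.5) = 223.

223


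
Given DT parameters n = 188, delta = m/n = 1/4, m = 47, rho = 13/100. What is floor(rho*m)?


m = 1/4*188 = 47.
rho = 13/100.
rho*m = 13/100*47 = 6.11.
k = floor(6.11) = 6.

6


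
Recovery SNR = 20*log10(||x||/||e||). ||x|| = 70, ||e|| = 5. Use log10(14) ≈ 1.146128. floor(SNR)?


||x||/||e|| = 70/5 = 14.
log10(14) ≈ 1.146128.
20*log10(||x||/||e||) ≈ 20*1.146128 = 22.92256.
floor(22.92256) = 22.

22


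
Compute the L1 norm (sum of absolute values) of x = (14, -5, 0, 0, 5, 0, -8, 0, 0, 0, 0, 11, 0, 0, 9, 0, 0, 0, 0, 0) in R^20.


Non-zero entries: [(0, 14), (1, -5), (4, 5), (6, -8), (11, 11), (14, 9)]
Absolute values: [14, 5, 5, 8, 11, 9]
||x||_1 = sum = 52.

52


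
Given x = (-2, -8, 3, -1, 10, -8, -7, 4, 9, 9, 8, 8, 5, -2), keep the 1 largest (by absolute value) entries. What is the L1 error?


Sorted |x_i| descending: [10, 9, 9, 8, 8, 8, 8, 7, 5, 4, 3, 2, 2, 1]
Keep top 1: [10]
Tail entries: [9, 9, 8, 8, 8, 8, 7, 5, 4, 3, 2, 2, 1]
L1 error = sum of tail = 74.

74


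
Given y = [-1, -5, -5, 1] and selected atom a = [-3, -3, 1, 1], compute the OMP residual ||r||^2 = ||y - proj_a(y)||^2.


a^T a = 20.
a^T y = 14.
coeff = 14/20 = 7/10.
||r||^2 = 211/5.

211/5


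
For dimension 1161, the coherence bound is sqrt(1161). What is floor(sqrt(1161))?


34^2 = 1156 <= 1161 < 1225 = 35^2, so 34 <= sqrt(1161) < 35.
floor(sqrt(1161)) = 34.

34


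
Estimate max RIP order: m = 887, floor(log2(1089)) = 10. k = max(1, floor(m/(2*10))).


floor(log2(1089)) = 10.
2*10 = 20.
m/(2*floor(log2(n))) = 887/20 ≈ 44.35.
floor = 44.
k = max(1, 44) = 44.

44


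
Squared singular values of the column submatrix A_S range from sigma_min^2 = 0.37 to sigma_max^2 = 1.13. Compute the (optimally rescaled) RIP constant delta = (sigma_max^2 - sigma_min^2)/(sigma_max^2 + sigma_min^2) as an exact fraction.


lambda_max - lambda_min = 1.13 - 0.37 = 0.76.
lambda_max + lambda_min = 1.13 + 0.37 = 1.50.
delta = 0.76/1.50 = 76/150 = 38/75.

38/75


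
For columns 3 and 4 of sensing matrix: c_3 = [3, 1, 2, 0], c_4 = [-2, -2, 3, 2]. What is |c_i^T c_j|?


Inner product: 3*-2 + 1*-2 + 2*3 + 0*2
Products: [-6, -2, 6, 0]
Sum = -2.
|dot| = 2.

2


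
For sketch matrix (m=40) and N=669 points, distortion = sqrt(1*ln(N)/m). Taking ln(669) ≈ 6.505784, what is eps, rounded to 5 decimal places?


ln(669) ≈ 6.505784.
1*ln(N)/m ≈ 1*6.505784/40 ≈ 0.1626446.
eps = sqrt(0.1626446) ≈ 0.4032922 ≈ 0.40329.

0.40329


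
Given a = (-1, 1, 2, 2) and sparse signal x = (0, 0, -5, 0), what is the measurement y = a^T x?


Non-zero terms: ['2*-5']
Products: [-10]
y = sum = -10.

-10


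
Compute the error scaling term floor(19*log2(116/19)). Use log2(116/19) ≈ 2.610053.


log2(n/k) = log2(116/19) ≈ 2.610053.
k*log2(n/k) ≈ 19*2.610053 = 49.591007.
floor(49.591007) = 49.

49


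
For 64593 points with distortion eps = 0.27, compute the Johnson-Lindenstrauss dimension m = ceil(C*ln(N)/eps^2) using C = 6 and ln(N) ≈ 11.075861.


ln(64593) ≈ 11.075861.
eps^2 = 0.27^2 = 0.0729.
C*ln(N)/eps^2 ≈ 6*11.075861/0.0729 ≈ 911.5935.
m = ceil(911.5935) = 912.

912


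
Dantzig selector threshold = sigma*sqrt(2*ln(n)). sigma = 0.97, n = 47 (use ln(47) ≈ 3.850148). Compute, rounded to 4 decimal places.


ln(47) ≈ 3.850148.
2*ln(n) ≈ 7.700296.
sqrt(2*ln(n)) ≈ sqrt(7.700296) ≈ 2.774941.
threshold ≈ 0.97*2.774941 = 2.69169277 ≈ 2.6917.

2.6917


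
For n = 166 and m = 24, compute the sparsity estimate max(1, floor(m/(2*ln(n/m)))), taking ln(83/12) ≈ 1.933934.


n/m = 166/24 = 83/12.
ln(n/m) ≈ 1.933934.
2*ln(n/m) ≈ 3.867868.
m/(2*ln(n/m)) ≈ 24/3.867868 ≈ 6.205.
floor = 6.
k_max = max(1, 6) = 6.

6


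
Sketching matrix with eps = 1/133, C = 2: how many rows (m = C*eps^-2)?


1/eps = 133.
(1/eps)^2 = 17689.
m = 2*17689 = 35378.

35378


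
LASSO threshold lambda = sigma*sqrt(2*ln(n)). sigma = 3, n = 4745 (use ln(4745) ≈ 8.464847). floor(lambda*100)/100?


ln(4745) ≈ 8.464847.
2*ln(n) ≈ 16.929694.
sqrt(2*ln(n)) ≈ sqrt(16.929694) ≈ 4.114571.
lambda ≈ 3*4.114571 = 12.343713.
floor(lambda*100)/100 = 12.34.

12.34


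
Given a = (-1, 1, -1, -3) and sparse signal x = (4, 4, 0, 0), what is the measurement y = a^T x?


Non-zero terms: ['-1*4', '1*4']
Products: [-4, 4]
y = sum = 0.

0


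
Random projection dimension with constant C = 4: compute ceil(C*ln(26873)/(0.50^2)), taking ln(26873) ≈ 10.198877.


ln(26873) ≈ 10.198877.
eps^2 = 0.50^2 = 0.25.
C*ln(N)/eps^2 ≈ 4*10.198877/0.25 ≈ 163.182.
m = ceil(163.182) = 164.

164


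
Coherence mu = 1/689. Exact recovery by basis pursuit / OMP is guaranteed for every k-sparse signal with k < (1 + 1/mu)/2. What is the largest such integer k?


1/mu = 689.
1 + 1/mu = 690.
(1 + 1/mu)/2 = 345 is an integer and the inequality is strict, so k_max = 345 - 1 = 344.

344


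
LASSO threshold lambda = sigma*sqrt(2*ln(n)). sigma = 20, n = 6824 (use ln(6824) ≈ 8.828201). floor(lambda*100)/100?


ln(6824) ≈ 8.828201.
2*ln(n) ≈ 17.656402.
sqrt(2*ln(n)) ≈ sqrt(17.656402) ≈ 4.201952.
lambda ≈ 20*4.201952 = 84.03904.
floor(lambda*100)/100 = 84.03.

84.03


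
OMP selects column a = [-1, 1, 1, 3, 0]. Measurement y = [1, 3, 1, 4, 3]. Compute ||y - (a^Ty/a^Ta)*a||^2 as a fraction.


a^T a = 12.
a^T y = 15.
coeff = 15/12 = 5/4.
||r||^2 = 69/4.

69/4


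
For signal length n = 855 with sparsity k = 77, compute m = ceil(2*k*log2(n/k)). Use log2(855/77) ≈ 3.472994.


log2(n/k) = log2(855/77) ≈ 3.472994.
2*k*log2(n/k) ≈ 2*77*3.472994 = 534.841076.
m = ceil(534.841076) = 535.

535


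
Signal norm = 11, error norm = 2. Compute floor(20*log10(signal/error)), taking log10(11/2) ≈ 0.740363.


||x||/||e|| = 11/2.
log10(11/2) ≈ 0.740363.
20*log10(||x||/||e||) ≈ 20*0.740363 = 14.80726.
floor(14.80726) = 14.

14


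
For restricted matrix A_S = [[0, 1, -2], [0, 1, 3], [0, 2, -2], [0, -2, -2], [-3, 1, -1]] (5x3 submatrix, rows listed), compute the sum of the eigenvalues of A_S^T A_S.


Sum of eigenvalues of A_S^T A_S = trace(A_S^T A_S) = sum of squared column norms of A_S.
A_S^T A_S diagonal: [9, 11, 22].
trace = 9 + 11 + 22 = 42.

42


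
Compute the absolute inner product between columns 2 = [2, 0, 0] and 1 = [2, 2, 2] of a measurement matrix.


Inner product: 2*2 + 0*2 + 0*2
Products: [4, 0, 0]
Sum = 4.
|dot| = 4.

4


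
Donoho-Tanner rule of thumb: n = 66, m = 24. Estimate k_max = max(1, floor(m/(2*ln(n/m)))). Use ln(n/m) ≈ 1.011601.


n/m = 66/24 = 11/4.
ln(n/m) ≈ 1.011601.
2*ln(n/m) ≈ 2.023202.
m/(2*ln(n/m)) ≈ 24/2.023202 ≈ 11.8624.
floor = 11.
k_max = max(1, 11) = 11.

11


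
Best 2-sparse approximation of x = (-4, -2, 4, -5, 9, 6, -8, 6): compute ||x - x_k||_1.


Sorted |x_i| descending: [9, 8, 6, 6, 5, 4, 4, 2]
Keep top 2: [9, 8]
Tail entries: [6, 6, 5, 4, 4, 2]
L1 error = sum of tail = 27.

27


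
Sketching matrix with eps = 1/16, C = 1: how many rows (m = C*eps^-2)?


1/eps = 16.
(1/eps)^2 = 256.
m = 1*256 = 256.

256


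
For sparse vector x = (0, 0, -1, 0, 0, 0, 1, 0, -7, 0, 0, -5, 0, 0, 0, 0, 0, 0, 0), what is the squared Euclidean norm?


Non-zero entries: [(2, -1), (6, 1), (8, -7), (11, -5)]
Squares: [1, 1, 49, 25]
||x||_2^2 = sum = 76.

76


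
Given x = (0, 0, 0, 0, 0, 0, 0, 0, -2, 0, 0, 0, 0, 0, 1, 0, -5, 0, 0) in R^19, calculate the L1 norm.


Non-zero entries: [(8, -2), (14, 1), (16, -5)]
Absolute values: [2, 1, 5]
||x||_1 = sum = 8.

8


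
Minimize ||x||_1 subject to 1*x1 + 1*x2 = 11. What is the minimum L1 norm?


Axis intercepts:
  x1 = 11, x2 = 0: L1 = 11
  x1 = 0, x2 = 11: L1 = 11
x* = (11, 0)
||x*||_1 = 11.

11


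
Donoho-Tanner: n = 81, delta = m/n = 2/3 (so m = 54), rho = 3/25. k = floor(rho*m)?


m = 2/3*81 = 54.
rho = 3/25.
rho*m = 3/25*54 = 6.48.
k = floor(6.48) = 6.

6


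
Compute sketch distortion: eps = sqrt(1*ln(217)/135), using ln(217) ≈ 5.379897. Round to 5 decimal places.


ln(217) ≈ 5.379897.
1*ln(N)/m ≈ 1*5.379897/135 ≈ 0.03985109.
eps = sqrt(0.03985109) ≈ 0.1996274 ≈ 0.19963.

0.19963


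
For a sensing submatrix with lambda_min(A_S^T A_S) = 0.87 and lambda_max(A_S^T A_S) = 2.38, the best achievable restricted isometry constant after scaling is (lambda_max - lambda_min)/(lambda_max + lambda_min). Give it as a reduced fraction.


lambda_max - lambda_min = 2.38 - 0.87 = 1.51.
lambda_max + lambda_min = 2.38 + 0.87 = 3.25.
delta = 1.51/3.25 = 151/325.

151/325


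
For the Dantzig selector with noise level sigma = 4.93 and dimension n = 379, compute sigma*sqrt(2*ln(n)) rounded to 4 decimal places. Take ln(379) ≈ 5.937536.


ln(379) ≈ 5.937536.
2*ln(n) ≈ 11.875072.
sqrt(2*ln(n)) ≈ sqrt(11.875072) ≈ 3.446023.
threshold ≈ 4.93*3.446023 = 16.98889339 ≈ 16.9889.

16.9889


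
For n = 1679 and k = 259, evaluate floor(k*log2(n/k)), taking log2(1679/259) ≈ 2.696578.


log2(n/k) = log2(1679/259) ≈ 2.696578.
k*log2(n/k) ≈ 259*2.696578 = 698.413702.
floor(698.413702) = 698.

698


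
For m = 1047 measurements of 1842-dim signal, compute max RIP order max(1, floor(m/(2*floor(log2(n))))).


floor(log2(1842)) = 10.
2*10 = 20.
m/(2*floor(log2(n))) = 1047/20 ≈ 52.35.
floor = 52.
k = max(1, 52) = 52.

52


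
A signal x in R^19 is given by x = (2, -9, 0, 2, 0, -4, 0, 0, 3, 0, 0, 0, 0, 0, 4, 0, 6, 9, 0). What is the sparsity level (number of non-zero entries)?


Non-zero positions: [0, 1, 3, 5, 8, 14, 16, 17].
Sparsity = 8.

8


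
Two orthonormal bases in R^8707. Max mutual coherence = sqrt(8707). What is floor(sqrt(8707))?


93^2 = 8649 <= 8707 < 8836 = 94^2, so 93 <= sqrt(8707) < 94.
floor(sqrt(8707)) = 93.

93


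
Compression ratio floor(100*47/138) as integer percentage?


100*m/n = 100*47/138 ≈ 34.058.
floor = 34.

34


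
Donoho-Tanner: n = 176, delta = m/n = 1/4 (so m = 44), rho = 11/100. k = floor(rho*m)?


m = 1/4*176 = 44.
rho = 11/100.
rho*m = 11/100*44 = 4.84.
k = floor(4.84) = 4.

4


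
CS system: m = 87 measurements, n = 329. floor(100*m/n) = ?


100*m/n = 100*87/329 ≈ 26.4438.
floor = 26.

26


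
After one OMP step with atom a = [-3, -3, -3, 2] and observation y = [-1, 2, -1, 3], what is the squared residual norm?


a^T a = 31.
a^T y = 6.
coeff = 6/31 = 6/31.
||r||^2 = 429/31.

429/31


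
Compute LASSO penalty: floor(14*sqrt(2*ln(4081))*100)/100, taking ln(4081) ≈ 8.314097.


ln(4081) ≈ 8.314097.
2*ln(n) ≈ 16.628194.
sqrt(2*ln(n)) ≈ sqrt(16.628194) ≈ 4.077768.
lambda ≈ 14*4.077768 = 57.088752.
floor(lambda*100)/100 = 57.08.

57.08


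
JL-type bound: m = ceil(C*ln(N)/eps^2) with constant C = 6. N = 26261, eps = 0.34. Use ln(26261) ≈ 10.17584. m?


ln(26261) ≈ 10.17584.
eps^2 = 0.34^2 = 0.1156.
C*ln(N)/eps^2 ≈ 6*10.17584/0.1156 ≈ 528.1578.
m = ceil(528.1578) = 529.

529


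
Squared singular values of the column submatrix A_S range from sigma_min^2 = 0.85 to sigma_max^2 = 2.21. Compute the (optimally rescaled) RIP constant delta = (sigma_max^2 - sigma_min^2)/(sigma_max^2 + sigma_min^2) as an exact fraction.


lambda_max - lambda_min = 2.21 - 0.85 = 1.36.
lambda_max + lambda_min = 2.21 + 0.85 = 3.06.
delta = 1.36/3.06 = 136/306 = 4/9.

4/9


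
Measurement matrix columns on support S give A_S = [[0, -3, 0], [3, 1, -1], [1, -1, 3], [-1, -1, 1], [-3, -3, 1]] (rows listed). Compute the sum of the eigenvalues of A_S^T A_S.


Sum of eigenvalues of A_S^T A_S = trace(A_S^T A_S) = sum of squared column norms of A_S.
A_S^T A_S diagonal: [20, 21, 12].
trace = 20 + 21 + 12 = 53.

53


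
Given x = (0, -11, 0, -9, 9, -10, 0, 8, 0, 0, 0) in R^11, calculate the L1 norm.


Non-zero entries: [(1, -11), (3, -9), (4, 9), (5, -10), (7, 8)]
Absolute values: [11, 9, 9, 10, 8]
||x||_1 = sum = 47.

47


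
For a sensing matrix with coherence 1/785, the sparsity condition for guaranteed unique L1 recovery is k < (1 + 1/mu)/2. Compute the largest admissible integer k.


1/mu = 785.
1 + 1/mu = 786.
(1 + 1/mu)/2 = 393 is an integer and the inequality is strict, so k_max = 393 - 1 = 392.

392


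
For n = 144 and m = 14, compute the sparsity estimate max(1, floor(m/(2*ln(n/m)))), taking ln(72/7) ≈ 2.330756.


n/m = 144/14 = 72/7.
ln(n/m) ≈ 2.330756.
2*ln(n/m) ≈ 4.661512.
m/(2*ln(n/m)) ≈ 14/4.661512 ≈ 3.0033.
floor = 3.
k_max = max(1, 3) = 3.

3


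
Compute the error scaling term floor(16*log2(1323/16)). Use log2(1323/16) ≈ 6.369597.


log2(n/k) = log2(1323/16) ≈ 6.369597.
k*log2(n/k) ≈ 16*6.369597 = 101.913552.
floor(101.913552) = 101.

101


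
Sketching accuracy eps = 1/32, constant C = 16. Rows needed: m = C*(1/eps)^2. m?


1/eps = 32.
(1/eps)^2 = 1024.
m = 16*1024 = 16384.

16384


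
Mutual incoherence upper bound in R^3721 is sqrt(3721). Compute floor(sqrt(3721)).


61^2 = 3721 <= 3721 < 3844 = 62^2, so 61 <= sqrt(3721) < 62.
floor(sqrt(3721)) = 61.

61


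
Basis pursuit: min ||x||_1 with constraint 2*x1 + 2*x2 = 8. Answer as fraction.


Axis intercepts:
  x1 = 4, x2 = 0: L1 = 4
  x1 = 0, x2 = 4: L1 = 4
x* = (4, 0)
||x*||_1 = 4.

4


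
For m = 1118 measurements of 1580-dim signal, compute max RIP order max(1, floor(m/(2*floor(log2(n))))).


floor(log2(1580)) = 10.
2*10 = 20.
m/(2*floor(log2(n))) = 1118/20 ≈ 55.9.
floor = 55.
k = max(1, 55) = 55.

55


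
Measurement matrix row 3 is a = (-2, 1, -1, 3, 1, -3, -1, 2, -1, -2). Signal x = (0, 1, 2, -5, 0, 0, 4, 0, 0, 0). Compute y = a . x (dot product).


Non-zero terms: ['1*1', '-1*2', '3*-5', '-1*4']
Products: [1, -2, -15, -4]
y = sum = -20.

-20


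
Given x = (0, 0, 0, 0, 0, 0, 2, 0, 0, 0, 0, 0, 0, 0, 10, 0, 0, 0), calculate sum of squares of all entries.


Non-zero entries: [(6, 2), (14, 10)]
Squares: [4, 100]
||x||_2^2 = sum = 104.

104


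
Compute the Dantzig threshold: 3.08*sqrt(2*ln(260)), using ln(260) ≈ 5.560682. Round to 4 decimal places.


ln(260) ≈ 5.560682.
2*ln(n) ≈ 11.121364.
sqrt(2*ln(n)) ≈ sqrt(11.121364) ≈ 3.334871.
threshold ≈ 3.08*3.334871 = 10.27140268 ≈ 10.2714.

10.2714
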